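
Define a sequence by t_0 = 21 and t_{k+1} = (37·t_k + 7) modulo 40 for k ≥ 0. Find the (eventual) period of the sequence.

8

t_0 = 21; t_1 = 24; t_2 = 15; t_3 = 2; t_4 = 1; t_5 = 4; t_6 = 35; t_7 = 22; t_8 = 21.
The sequence repeats with period 8.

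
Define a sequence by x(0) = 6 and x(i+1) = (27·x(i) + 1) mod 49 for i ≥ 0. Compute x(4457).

44

We have x(0) = 6, x(1) = 16, x(2) = 41, x(3) = 30, x(4) = 27, x(5) = 44, x(6) = 13, x(7) = 9, x(8) = 48, x(9) = 23, x(10) = 34, x(11) = 37, x(12) = 20, x(13) = 2, x(14) = 6.
The sequence repeats with period 14.
(4457 - 0) mod 14 = 5, so x(4457) = x(5) = 44.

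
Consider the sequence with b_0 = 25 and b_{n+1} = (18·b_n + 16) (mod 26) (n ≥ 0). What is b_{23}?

We have b_0 = 25; b_1 = 24; b_2 = 6; b_3 = 20; b_4 = 12; b_5 = 24.
Since b_5 = b_1 = 24, the sequence is eventually periodic: after a pre-period of length 1 it cycles with period 4.
For n ≥ 1, b_n depends only on (n - 1) mod 4. (23 - 1) mod 4 = 2, so b_{23} = b_3 = 20.

20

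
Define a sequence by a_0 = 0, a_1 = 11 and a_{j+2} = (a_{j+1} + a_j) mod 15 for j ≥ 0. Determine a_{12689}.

14

Listing terms: a_0 = 0, a_1 = 11, a_2 = 11, a_3 = 7, a_4 = 3, a_5 = 10, a_6 = 13, a_7 = 8, a_8 = 6, a_9 = 14, a_{10} = 5, a_{11} = 4, a_{12} = 9, a_{13} = 13, a_{14} = 7, a_{15} = 5, a_{16} = 12, a_{17} = 2, a_{18} = 14, a_{19} = 1, a_{20} = 0, a_{21} = 1, a_{22} = 1, a_{23} = 2, a_{24} = 3, a_{25} = 5, a_{26} = 8, a_{27} = 13, a_{28} = 6, a_{29} = 4, a_{30} = 10, a_{31} = 14, a_{32} = 9, a_{33} = 8, a_{34} = 2, a_{35} = 10, a_{36} = 12, a_{37} = 7, a_{38} = 4, a_{39} = 11, a_{40} = 0, a_{41} = 11.
Since (a_{40}, a_{41}) = (a_0, a_1) = (0, 11) (two consecutive terms determine the rest), the sequence is periodic with period 40.
(12689 - 0) mod 40 = 9, so a_{12689} = a_9 = 14.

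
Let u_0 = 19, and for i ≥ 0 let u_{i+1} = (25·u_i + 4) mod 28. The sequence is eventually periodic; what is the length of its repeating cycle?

3

We have u_0 = 19; u_1 = 3; u_2 = 23; u_3 = 19.
The sequence repeats with period 3.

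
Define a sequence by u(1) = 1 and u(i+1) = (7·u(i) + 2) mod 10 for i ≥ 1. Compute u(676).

7

u(1) = 1; u(2) = 9; u(3) = 5; u(4) = 7; u(5) = 1.
The sequence repeats with period 4.
(676 - 1) mod 4 = 3, so u(676) = u(4) = 7.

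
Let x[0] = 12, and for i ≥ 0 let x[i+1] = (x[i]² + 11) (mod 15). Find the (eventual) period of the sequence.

6

x[0] = 12,  x[1] = 5,  x[2] = 6,  x[3] = 2,  x[4] = 0,  x[5] = 11,  x[6] = 12.
The sequence repeats with period 6.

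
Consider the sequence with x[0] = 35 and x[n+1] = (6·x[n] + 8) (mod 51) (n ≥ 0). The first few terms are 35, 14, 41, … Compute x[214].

Listing terms: x[0] = 35, x[1] = 14, x[2] = 41, x[3] = 50, x[4] = 2, x[5] = 20, x[6] = 26, x[7] = 11, x[8] = 23, x[9] = 44, x[10] = 17, x[11] = 8, x[12] = 5, x[13] = 38, x[14] = 32, x[15] = 47, x[16] = 35.
The sequence repeats with period 16.
(214 - 0) mod 16 = 6, so x[214] = x[6] = 26.

26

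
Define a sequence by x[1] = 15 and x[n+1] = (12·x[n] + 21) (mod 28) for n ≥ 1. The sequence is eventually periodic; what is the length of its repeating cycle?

6

x[1] = 15, x[2] = 5, x[3] = 25, x[4] = 13, x[5] = 9, x[6] = 17, x[7] = 1, x[8] = 5.
Since x[8] = x[2] = 5, the sequence is eventually periodic: after a pre-period of length 1 it cycles with period 6.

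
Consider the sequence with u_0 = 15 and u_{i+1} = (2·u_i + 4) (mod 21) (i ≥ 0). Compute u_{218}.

u_0 = 15, u_1 = 13, u_2 = 9, u_3 = 1, u_4 = 6, u_5 = 16, u_6 = 15.
Since u_6 = u_0 = 15, the sequence is periodic with period 6.
So u_{218} = u_{0 + ((218-0) mod 6)} = u_2 = 9.

9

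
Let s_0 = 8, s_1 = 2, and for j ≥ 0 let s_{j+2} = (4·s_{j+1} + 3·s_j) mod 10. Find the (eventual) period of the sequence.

24

Listing terms: s_0 = 8, s_1 = 2, s_2 = 2, s_3 = 4, s_4 = 2, s_5 = 0, s_6 = 6, s_7 = 4, s_8 = 4, s_9 = 8, s_{10} = 4, s_{11} = 0, s_{12} = 2, s_{13} = 8, s_{14} = 8, s_{15} = 6, s_{16} = 8, s_{17} = 0, s_{18} = 4, s_{19} = 6, s_{20} = 6, s_{21} = 2, s_{22} = 6, s_{23} = 0, s_{24} = 8, s_{25} = 2.
Since (s_{24}, s_{25}) = (s_0, s_1) = (8, 2) (two consecutive terms determine the rest), the sequence is periodic with period 24.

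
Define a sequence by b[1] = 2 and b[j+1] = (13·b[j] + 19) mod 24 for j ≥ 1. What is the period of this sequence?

24

We have b[1] = 2,  b[2] = 21,  b[3] = 4,  b[4] = 23,  b[5] = 6,  b[6] = 1,  b[7] = 8,  b[8] = 3,  b[9] = 10,  b[10] = 5,  b[11] = 12,  b[12] = 7,  b[13] = 14,  b[14] = 9,  b[15] = 16,  b[16] = 11,  b[17] = 18,  b[18] = 13,  b[19] = 20,  b[20] = 15,  b[21] = 22,  b[22] = 17,  b[23] = 0,  b[24] = 19,  b[25] = 2.
The sequence repeats with period 24.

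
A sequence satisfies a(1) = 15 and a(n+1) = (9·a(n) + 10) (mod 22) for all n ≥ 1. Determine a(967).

We have a(1) = 15,  a(2) = 13,  a(3) = 17,  a(4) = 9,  a(5) = 3,  a(6) = 15.
The sequence repeats with period 5.
So a(967) = a(1 + ((967-1) mod 5)) = a(2) = 13.

13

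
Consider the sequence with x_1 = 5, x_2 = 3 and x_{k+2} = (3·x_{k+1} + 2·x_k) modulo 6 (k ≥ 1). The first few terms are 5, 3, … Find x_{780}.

3

We have x_1 = 5,  x_2 = 3,  x_3 = 1,  x_4 = 3,  x_5 = 5,  x_6 = 3.
The sequence repeats with period 4.
(780 - 1) mod 4 = 3, so x_{780} = x_4 = 3.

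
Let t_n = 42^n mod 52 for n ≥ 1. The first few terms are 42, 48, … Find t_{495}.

40

t_1 = 42, t_2 = 48, t_3 = 40, t_4 = 16, t_5 = 48.
Since t_5 = t_2 = 48, the sequence is eventually periodic: after a pre-period of length 1 it cycles with period 3.
For n ≥ 2, t_n depends only on (n - 2) mod 3. (495 - 2) mod 3 = 1, so t_{495} = t_3 = 40.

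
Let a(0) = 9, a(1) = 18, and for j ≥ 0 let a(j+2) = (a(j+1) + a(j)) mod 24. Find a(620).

15

Listing terms: a(0) = 9,  a(1) = 18,  a(2) = 3,  a(3) = 21,  a(4) = 0,  a(5) = 21,  a(6) = 21,  a(7) = 18,  a(8) = 15,  a(9) = 9,  a(10) = 0,  a(11) = 9,  a(12) = 9,  a(13) = 18.
Since (a(12), a(13)) = (a(0), a(1)) = (9, 18) (two consecutive terms determine the rest), the sequence is periodic with period 12.
(620 - 0) mod 12 = 8, so a(620) = a(8) = 15.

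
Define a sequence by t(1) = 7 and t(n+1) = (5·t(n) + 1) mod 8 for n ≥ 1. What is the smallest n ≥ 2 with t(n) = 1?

Computing terms: t(1) = 7, t(2) = 4, t(3) = 5, t(4) = 2, t(5) = 3, t(6) = 0, t(7) = 1, t(8) = 6, t(9) = 7.
The sequence repeats with period 8.
The value 1 first appears (with n ≥ 2) at t(7).

7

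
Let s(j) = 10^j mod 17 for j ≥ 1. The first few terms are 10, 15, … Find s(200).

Computing terms: s(1) = 10,  s(2) = 15,  s(3) = 14,  s(4) = 4,  s(5) = 6,  s(6) = 9,  s(7) = 5,  s(8) = 16,  s(9) = 7,  s(10) = 2,  s(11) = 3,  s(12) = 13,  s(13) = 11,  s(14) = 8,  s(15) = 12,  s(16) = 1,  s(17) = 10.
The sequence repeats with period 16.
(200 - 1) mod 16 = 7, so s(200) = s(8) = 16.

16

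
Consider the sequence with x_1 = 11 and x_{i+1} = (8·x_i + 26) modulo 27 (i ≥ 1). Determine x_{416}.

We have x_1 = 11, x_2 = 6, x_3 = 20, x_4 = 24, x_5 = 2, x_6 = 15, x_7 = 11.
The sequence repeats with period 6.
So x_{416} = x_{1 + ((416-1) mod 6)} = x_2 = 6.

6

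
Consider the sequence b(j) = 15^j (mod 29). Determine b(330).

6

b(1) = 15, b(2) = 22, b(3) = 11, b(4) = 20, b(5) = 10, b(6) = 5, b(7) = 17, b(8) = 23, b(9) = 26, b(10) = 13, b(11) = 21, b(12) = 25, b(13) = 27, b(14) = 28, b(15) = 14, b(16) = 7, b(17) = 18, b(18) = 9, b(19) = 19, b(20) = 24, b(21) = 12, b(22) = 6, b(23) = 3, b(24) = 16, b(25) = 8, b(26) = 4, b(27) = 2, b(28) = 1, b(29) = 15.
The sequence repeats with period 28.
(330 - 1) mod 28 = 21, so b(330) = b(22) = 6.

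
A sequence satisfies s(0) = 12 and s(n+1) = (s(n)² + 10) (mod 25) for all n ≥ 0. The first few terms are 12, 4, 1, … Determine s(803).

11

Listing terms: s(0) = 12,  s(1) = 4,  s(2) = 1,  s(3) = 11,  s(4) = 6,  s(5) = 21,  s(6) = 1.
Since s(6) = s(2) = 1, the sequence is eventually periodic: after a pre-period of length 2 it cycles with period 4.
For n ≥ 2, s(n) depends only on (n - 2) mod 4. (803 - 2) mod 4 = 1, so s(803) = s(3) = 11.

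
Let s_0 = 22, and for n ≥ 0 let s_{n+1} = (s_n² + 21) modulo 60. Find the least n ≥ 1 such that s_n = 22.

We have s_0 = 22; s_1 = 25; s_2 = 46; s_3 = 37; s_4 = 10; s_5 = 1; s_6 = 22.
The sequence repeats with period 6.
The value 22 next appears (with n ≥ 1) at s_6.

6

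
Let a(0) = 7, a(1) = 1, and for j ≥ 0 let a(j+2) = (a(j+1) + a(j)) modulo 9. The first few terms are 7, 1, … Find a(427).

3

Computing terms: a(0) = 7; a(1) = 1; a(2) = 8; a(3) = 0; a(4) = 8; a(5) = 8; a(6) = 7; a(7) = 6; a(8) = 4; a(9) = 1; a(10) = 5; a(11) = 6; a(12) = 2; a(13) = 8; a(14) = 1; a(15) = 0; a(16) = 1; a(17) = 1; a(18) = 2; a(19) = 3; a(20) = 5; a(21) = 8; a(22) = 4; a(23) = 3; a(24) = 7; a(25) = 1.
Since (a(24), a(25)) = (a(0), a(1)) = (7, 1) (two consecutive terms determine the rest), the sequence is periodic with period 24.
So a(427) = a(0 + ((427-0) mod 24)) = a(19) = 3.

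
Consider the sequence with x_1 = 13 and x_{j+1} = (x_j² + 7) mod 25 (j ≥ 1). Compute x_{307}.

We have x_1 = 13; x_2 = 1; x_3 = 8; x_4 = 21; x_5 = 23; x_6 = 11; x_7 = 3; x_8 = 16; x_9 = 13.
The sequence repeats with period 8.
So x_{307} = x_{1 + ((307-1) mod 8)} = x_3 = 8.

8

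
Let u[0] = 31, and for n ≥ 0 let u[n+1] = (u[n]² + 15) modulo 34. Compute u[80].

13

We have u[0] = 31, u[1] = 24, u[2] = 13, u[3] = 14, u[4] = 7, u[5] = 30, u[6] = 31.
The sequence repeats with period 6.
(80 - 0) mod 6 = 2, so u[80] = u[2] = 13.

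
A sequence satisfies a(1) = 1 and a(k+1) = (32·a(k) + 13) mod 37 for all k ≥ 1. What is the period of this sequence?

We have a(1) = 1, a(2) = 8, a(3) = 10, a(4) = 0, a(5) = 13, a(6) = 22, a(7) = 14, a(8) = 17, a(9) = 2, a(10) = 3, a(11) = 35, a(12) = 23, a(13) = 9, a(14) = 5, a(15) = 25, a(16) = 36, a(17) = 18, a(18) = 34, a(19) = 28, a(20) = 21, a(21) = 19, a(22) = 29, a(23) = 16, a(24) = 7, a(25) = 15, a(26) = 12, a(27) = 27, a(28) = 26, a(29) = 31, a(30) = 6, a(31) = 20, a(32) = 24, a(33) = 4, a(34) = 30, a(35) = 11, a(36) = 32, a(37) = 1.
Since a(37) = a(1) = 1, the sequence is periodic with period 36.

36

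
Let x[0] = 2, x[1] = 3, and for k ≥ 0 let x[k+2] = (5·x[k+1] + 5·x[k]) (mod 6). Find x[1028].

1

Computing terms: x[0] = 2, x[1] = 3, x[2] = 1, x[3] = 2, x[4] = 3.
The sequence repeats with period 3.
(1028 - 0) mod 3 = 2, so x[1028] = x[2] = 1.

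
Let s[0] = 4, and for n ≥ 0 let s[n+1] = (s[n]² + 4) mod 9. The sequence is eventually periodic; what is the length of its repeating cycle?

3

We have s[0] = 4; s[1] = 2; s[2] = 8; s[3] = 5; s[4] = 2.
Since s[4] = s[1] = 2, the sequence is eventually periodic: after a pre-period of length 1 it cycles with period 3.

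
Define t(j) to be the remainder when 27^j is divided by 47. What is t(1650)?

t(1) = 27, t(2) = 24, t(3) = 37, t(4) = 12, t(5) = 42, t(6) = 6, t(7) = 21, t(8) = 3, t(9) = 34, t(10) = 25, t(11) = 17, t(12) = 36, t(13) = 32, t(14) = 18, t(15) = 16, t(16) = 9, t(17) = 8, t(18) = 28, t(19) = 4, t(20) = 14, t(21) = 2, t(22) = 7, t(23) = 1, t(24) = 27.
The sequence repeats with period 23.
So t(1650) = t(1 + ((1650-1) mod 23)) = t(17) = 8.

8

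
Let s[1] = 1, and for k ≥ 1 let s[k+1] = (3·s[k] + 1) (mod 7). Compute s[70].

s[1] = 1,  s[2] = 4,  s[3] = 6,  s[4] = 5,  s[5] = 2,  s[6] = 0,  s[7] = 1.
The sequence repeats with period 6.
So s[70] = s[1 + ((70-1) mod 6)] = s[4] = 5.

5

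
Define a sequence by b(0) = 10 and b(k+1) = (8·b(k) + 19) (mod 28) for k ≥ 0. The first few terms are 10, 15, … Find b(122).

11

We have b(0) = 10; b(1) = 15; b(2) = 27; b(3) = 11; b(4) = 23; b(5) = 7; b(6) = 19; b(7) = 3; b(8) = 15.
Since b(8) = b(1) = 15, the sequence is eventually periodic: after a pre-period of length 1 it cycles with period 7.
For k ≥ 1, b(k) depends only on (k - 1) mod 7. (122 - 1) mod 7 = 2, so b(122) = b(3) = 11.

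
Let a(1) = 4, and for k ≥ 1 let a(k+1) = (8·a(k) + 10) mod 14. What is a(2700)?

2

Computing terms: a(1) = 4, a(2) = 0, a(3) = 10, a(4) = 6, a(5) = 2, a(6) = 12, a(7) = 8, a(8) = 4.
Since a(8) = a(1) = 4, the sequence is periodic with period 7.
(2700 - 1) mod 7 = 4, so a(2700) = a(5) = 2.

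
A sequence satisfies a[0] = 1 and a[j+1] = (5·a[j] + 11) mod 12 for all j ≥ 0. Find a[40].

1

Listing terms: a[0] = 1,  a[1] = 4,  a[2] = 7,  a[3] = 10,  a[4] = 1.
The sequence repeats with period 4.
(40 - 0) mod 4 = 0, so a[40] = a[0] = 1.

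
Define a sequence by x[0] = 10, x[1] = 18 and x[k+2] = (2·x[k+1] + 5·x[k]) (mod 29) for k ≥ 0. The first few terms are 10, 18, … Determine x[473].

We have x[0] = 10,  x[1] = 18,  x[2] = 28,  x[3] = 1,  x[4] = 26,  x[5] = 28,  x[6] = 12,  x[7] = 19,  x[8] = 11,  x[9] = 1,  x[10] = 28,  x[11] = 3,  x[12] = 1,  x[13] = 17,  x[14] = 10,  x[15] = 18.
Since (x[14], x[15]) = (x[0], x[1]) = (10, 18) (two consecutive terms determine the rest), the sequence is periodic with period 14.
So x[473] = x[0 + ((473-0) mod 14)] = x[11] = 3.

3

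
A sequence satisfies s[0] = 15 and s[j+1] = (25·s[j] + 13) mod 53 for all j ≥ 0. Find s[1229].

51

Listing terms: s[0] = 15, s[1] = 17, s[2] = 14, s[3] = 45, s[4] = 25, s[5] = 2, s[6] = 10, s[7] = 51, s[8] = 16, s[9] = 42, s[10] = 3, s[11] = 35, s[12] = 40, s[13] = 6, s[14] = 4, s[15] = 7, s[16] = 29, s[17] = 49, s[18] = 19, s[19] = 11, s[20] = 23, s[21] = 5, s[22] = 32, s[23] = 18, s[24] = 39, s[25] = 34, s[26] = 15.
The sequence repeats with period 26.
So s[1229] = s[0 + ((1229-0) mod 26)] = s[7] = 51.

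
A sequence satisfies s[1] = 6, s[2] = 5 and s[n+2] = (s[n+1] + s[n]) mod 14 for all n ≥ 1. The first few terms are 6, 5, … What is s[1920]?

Listing terms: s[1] = 6; s[2] = 5; s[3] = 11; s[4] = 2; s[5] = 13; s[6] = 1; s[7] = 0; s[8] = 1; s[9] = 1; s[10] = 2; s[11] = 3; s[12] = 5; s[13] = 8; s[14] = 13; s[15] = 7; s[16] = 6; s[17] = 13; s[18] = 5; s[19] = 4; s[20] = 9; s[21] = 13; s[22] = 8; s[23] = 7; s[24] = 1; s[25] = 8; s[26] = 9; s[27] = 3; s[28] = 12; s[29] = 1; s[30] = 13; s[31] = 0; s[32] = 13; s[33] = 13; s[34] = 12; s[35] = 11; s[36] = 9; s[37] = 6; s[38] = 1; s[39] = 7; s[40] = 8; s[41] = 1; s[42] = 9; s[43] = 10; s[44] = 5; s[45] = 1; s[46] = 6; s[47] = 7; s[48] = 13; s[49] = 6; s[50] = 5.
Since (s[49], s[50]) = (s[1], s[2]) = (6, 5) (two consecutive terms determine the rest), the sequence is periodic with period 48.
(1920 - 1) mod 48 = 47, so s[1920] = s[48] = 13.

13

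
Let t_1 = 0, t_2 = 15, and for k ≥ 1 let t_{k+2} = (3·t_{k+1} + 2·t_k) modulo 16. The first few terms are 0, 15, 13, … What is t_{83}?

1

We have t_1 = 0, t_2 = 15, t_3 = 13, t_4 = 5, t_5 = 9, t_6 = 5, t_7 = 1, t_8 = 13, t_9 = 9, t_{10} = 5.
Since (t_9, t_{10}) = (t_5, t_6) = (9, 5) (two consecutive terms determine the rest), the sequence is eventually periodic: after a pre-period of length 4 it cycles with period 4.
For k ≥ 5, t_k depends only on (k - 5) mod 4. (83 - 5) mod 4 = 2, so t_{83} = t_7 = 1.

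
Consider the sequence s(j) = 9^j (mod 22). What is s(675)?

1

s(1) = 9,  s(2) = 15,  s(3) = 3,  s(4) = 5,  s(5) = 1,  s(6) = 9.
Since s(6) = s(1) = 9, the sequence is periodic with period 5.
So s(675) = s(1 + ((675-1) mod 5)) = s(5) = 1.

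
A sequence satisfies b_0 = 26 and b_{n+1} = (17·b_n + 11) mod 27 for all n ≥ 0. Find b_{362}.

17

b_0 = 26, b_1 = 21, b_2 = 17, b_3 = 3, b_4 = 8, b_5 = 12, b_6 = 26.
Since b_6 = b_0 = 26, the sequence is periodic with period 6.
(362 - 0) mod 6 = 2, so b_{362} = b_2 = 17.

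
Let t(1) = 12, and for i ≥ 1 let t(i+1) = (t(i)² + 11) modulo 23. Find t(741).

Computing terms: t(1) = 12; t(2) = 17; t(3) = 1; t(4) = 12.
Since t(4) = t(1) = 12, the sequence is periodic with period 3.
(741 - 1) mod 3 = 2, so t(741) = t(3) = 1.

1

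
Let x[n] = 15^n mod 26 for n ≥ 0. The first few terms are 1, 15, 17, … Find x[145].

15

x[0] = 1,  x[1] = 15,  x[2] = 17,  x[3] = 21,  x[4] = 3,  x[5] = 19,  x[6] = 25,  x[7] = 11,  x[8] = 9,  x[9] = 5,  x[10] = 23,  x[11] = 7,  x[12] = 1.
The sequence repeats with period 12.
(145 - 0) mod 12 = 1, so x[145] = x[1] = 15.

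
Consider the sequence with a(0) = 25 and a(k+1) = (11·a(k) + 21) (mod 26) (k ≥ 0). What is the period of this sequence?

12

Computing terms: a(0) = 25; a(1) = 10; a(2) = 1; a(3) = 6; a(4) = 9; a(5) = 16; a(6) = 15; a(7) = 4; a(8) = 13; a(9) = 8; a(10) = 5; a(11) = 24; a(12) = 25.
The sequence repeats with period 12.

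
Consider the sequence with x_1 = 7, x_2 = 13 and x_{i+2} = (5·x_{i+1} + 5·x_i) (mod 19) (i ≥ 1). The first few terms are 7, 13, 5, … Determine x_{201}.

Listing terms: x_1 = 7; x_2 = 13; x_3 = 5; x_4 = 14; x_5 = 0; x_6 = 13; x_7 = 8; x_8 = 10; x_9 = 14; x_{10} = 6; x_{11} = 5; x_{12} = 17; x_{13} = 15; x_{14} = 8; x_{15} = 1; x_{16} = 7; x_{17} = 2; x_{18} = 7; x_{19} = 7; x_{20} = 13.
Since (x_{19}, x_{20}) = (x_1, x_2) = (7, 13) (two consecutive terms determine the rest), the sequence is periodic with period 18.
So x_{201} = x_{1 + ((201-1) mod 18)} = x_3 = 5.

5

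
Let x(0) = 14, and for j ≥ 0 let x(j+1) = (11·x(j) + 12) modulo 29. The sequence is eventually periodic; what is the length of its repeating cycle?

x(0) = 14, x(1) = 21, x(2) = 11, x(3) = 17, x(4) = 25, x(5) = 26, x(6) = 8, x(7) = 13, x(8) = 10, x(9) = 6, x(10) = 20, x(11) = 0, x(12) = 12, x(13) = 28, x(14) = 1, x(15) = 23, x(16) = 4, x(17) = 27, x(18) = 19, x(19) = 18, x(20) = 7, x(21) = 2, x(22) = 5, x(23) = 9, x(24) = 24, x(25) = 15, x(26) = 3, x(27) = 16, x(28) = 14.
Since x(28) = x(0) = 14, the sequence is periodic with period 28.

28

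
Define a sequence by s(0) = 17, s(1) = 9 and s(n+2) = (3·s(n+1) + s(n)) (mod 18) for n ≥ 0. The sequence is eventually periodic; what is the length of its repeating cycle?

6

s(0) = 17, s(1) = 9, s(2) = 8, s(3) = 15, s(4) = 17, s(5) = 12, s(6) = 17, s(7) = 9.
The sequence repeats with period 6.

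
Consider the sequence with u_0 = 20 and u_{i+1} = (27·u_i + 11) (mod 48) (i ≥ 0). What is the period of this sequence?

Computing terms: u_0 = 20, u_1 = 23, u_2 = 8, u_3 = 35, u_4 = 44, u_5 = 47, u_6 = 32, u_7 = 11, u_8 = 20.
The sequence repeats with period 8.

8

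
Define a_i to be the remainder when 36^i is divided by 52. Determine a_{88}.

16

a_0 = 1,  a_1 = 36,  a_2 = 48,  a_3 = 12,  a_4 = 16,  a_5 = 4,  a_6 = 40,  a_7 = 36.
Since a_7 = a_1 = 36, the sequence is eventually periodic: after a pre-period of length 1 it cycles with period 6.
For i ≥ 1, a_i depends only on (i - 1) mod 6. (88 - 1) mod 6 = 3, so a_{88} = a_4 = 16.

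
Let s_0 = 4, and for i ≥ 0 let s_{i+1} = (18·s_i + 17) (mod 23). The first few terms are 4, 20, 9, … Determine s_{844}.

10

s_0 = 4; s_1 = 20; s_2 = 9; s_3 = 18; s_4 = 19; s_5 = 14; s_6 = 16; s_7 = 6; s_8 = 10; s_9 = 13; s_{10} = 21; s_{11} = 4.
Since s_{11} = s_0 = 4, the sequence is periodic with period 11.
So s_{844} = s_{0 + ((844-0) mod 11)} = s_8 = 10.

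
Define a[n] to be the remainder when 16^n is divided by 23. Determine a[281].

Computing terms: a[0] = 1; a[1] = 16; a[2] = 3; a[3] = 2; a[4] = 9; a[5] = 6; a[6] = 4; a[7] = 18; a[8] = 12; a[9] = 8; a[10] = 13; a[11] = 1.
Since a[11] = a[0] = 1, the sequence is periodic with period 11.
So a[281] = a[0 + ((281-0) mod 11)] = a[6] = 4.

4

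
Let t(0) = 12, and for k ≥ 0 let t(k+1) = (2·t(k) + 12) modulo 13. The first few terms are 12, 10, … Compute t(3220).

We have t(0) = 12,  t(1) = 10,  t(2) = 6,  t(3) = 11,  t(4) = 8,  t(5) = 2,  t(6) = 3,  t(7) = 5,  t(8) = 9,  t(9) = 4,  t(10) = 7,  t(11) = 0,  t(12) = 12.
Since t(12) = t(0) = 12, the sequence is periodic with period 12.
So t(3220) = t(0 + ((3220-0) mod 12)) = t(4) = 8.

8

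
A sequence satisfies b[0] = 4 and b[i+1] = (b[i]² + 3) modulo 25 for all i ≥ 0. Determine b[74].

14

Computing terms: b[0] = 4,  b[1] = 19,  b[2] = 14,  b[3] = 24,  b[4] = 4.
The sequence repeats with period 4.
So b[74] = b[0 + ((74-0) mod 4)] = b[2] = 14.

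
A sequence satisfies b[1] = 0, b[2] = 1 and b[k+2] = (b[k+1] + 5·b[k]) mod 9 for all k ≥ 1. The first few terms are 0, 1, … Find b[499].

3

b[1] = 0,  b[2] = 1,  b[3] = 1,  b[4] = 6,  b[5] = 2,  b[6] = 5,  b[7] = 6,  b[8] = 4,  b[9] = 7,  b[10] = 0,  b[11] = 8,  b[12] = 8,  b[13] = 3,  b[14] = 7,  b[15] = 4,  b[16] = 3,  b[17] = 5,  b[18] = 2,  b[19] = 0,  b[20] = 1.
The sequence repeats with period 18.
So b[499] = b[1 + ((499-1) mod 18)] = b[13] = 3.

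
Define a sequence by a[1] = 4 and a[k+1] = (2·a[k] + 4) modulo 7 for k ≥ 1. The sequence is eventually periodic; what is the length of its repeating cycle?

3

Listing terms: a[1] = 4,  a[2] = 5,  a[3] = 0,  a[4] = 4.
The sequence repeats with period 3.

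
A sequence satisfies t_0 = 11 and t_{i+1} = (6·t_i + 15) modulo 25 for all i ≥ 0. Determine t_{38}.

21

Listing terms: t_0 = 11; t_1 = 6; t_2 = 1; t_3 = 21; t_4 = 16; t_5 = 11.
The sequence repeats with period 5.
(38 - 0) mod 5 = 3, so t_{38} = t_3 = 21.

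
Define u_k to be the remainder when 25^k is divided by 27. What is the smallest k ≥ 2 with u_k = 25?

We have u_1 = 25; u_2 = 4; u_3 = 19; u_4 = 16; u_5 = 22; u_6 = 10; u_7 = 7; u_8 = 13; u_9 = 1; u_{10} = 25.
The sequence repeats with period 9.
The value 25 next appears (with k ≥ 2) at u_{10}.

10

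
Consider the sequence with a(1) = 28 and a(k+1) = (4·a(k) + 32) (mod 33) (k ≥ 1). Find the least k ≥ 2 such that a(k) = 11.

9

Listing terms: a(1) = 28; a(2) = 12; a(3) = 14; a(4) = 22; a(5) = 21; a(6) = 17; a(7) = 1; a(8) = 3; a(9) = 11; a(10) = 10; a(11) = 6; a(12) = 23; a(13) = 25; a(14) = 0; a(15) = 32; a(16) = 28.
The sequence repeats with period 15.
The value 11 first appears (with k ≥ 2) at a(9).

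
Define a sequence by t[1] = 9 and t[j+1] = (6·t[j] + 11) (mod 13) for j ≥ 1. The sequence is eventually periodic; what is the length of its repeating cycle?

12

t[1] = 9; t[2] = 0; t[3] = 11; t[4] = 12; t[5] = 5; t[6] = 2; t[7] = 10; t[8] = 6; t[9] = 8; t[10] = 7; t[11] = 1; t[12] = 4; t[13] = 9.
Since t[13] = t[1] = 9, the sequence is periodic with period 12.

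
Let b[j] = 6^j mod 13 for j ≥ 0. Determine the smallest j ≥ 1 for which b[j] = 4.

Listing terms: b[0] = 1, b[1] = 6, b[2] = 10, b[3] = 8, b[4] = 9, b[5] = 2, b[6] = 12, b[7] = 7, b[8] = 3, b[9] = 5, b[10] = 4, b[11] = 11, b[12] = 1.
The sequence repeats with period 12.
The value 4 first appears (with j ≥ 1) at b[10].

10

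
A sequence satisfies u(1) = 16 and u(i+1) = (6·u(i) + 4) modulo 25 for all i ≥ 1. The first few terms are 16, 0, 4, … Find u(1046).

Computing terms: u(1) = 16, u(2) = 0, u(3) = 4, u(4) = 3, u(5) = 22, u(6) = 11, u(7) = 20, u(8) = 24, u(9) = 23, u(10) = 17, u(11) = 6, u(12) = 15, u(13) = 19, u(14) = 18, u(15) = 12, u(16) = 1, u(17) = 10, u(18) = 14, u(19) = 13, u(20) = 7, u(21) = 21, u(22) = 5, u(23) = 9, u(24) = 8, u(25) = 2, u(26) = 16.
Since u(26) = u(1) = 16, the sequence is periodic with period 25.
(1046 - 1) mod 25 = 20, so u(1046) = u(21) = 21.

21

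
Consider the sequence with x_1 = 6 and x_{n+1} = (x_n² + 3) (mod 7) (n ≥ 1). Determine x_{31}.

x_1 = 6, x_2 = 4, x_3 = 5, x_4 = 0, x_5 = 3, x_6 = 5.
Since x_6 = x_3 = 5, the sequence is eventually periodic: after a pre-period of length 2 it cycles with period 3.
For n ≥ 3, x_n depends only on (n - 3) mod 3. (31 - 3) mod 3 = 1, so x_{31} = x_4 = 0.

0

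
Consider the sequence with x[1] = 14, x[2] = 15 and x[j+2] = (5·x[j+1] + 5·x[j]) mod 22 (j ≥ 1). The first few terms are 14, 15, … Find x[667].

6

x[1] = 14; x[2] = 15; x[3] = 13; x[4] = 8; x[5] = 17; x[6] = 15; x[7] = 6; x[8] = 17; x[9] = 5; x[10] = 0; x[11] = 3; x[12] = 15; x[13] = 2; x[14] = 19; x[15] = 17; x[16] = 4; x[17] = 17; x[18] = 17; x[19] = 16; x[20] = 11; x[21] = 3; x[22] = 4; x[23] = 13; x[24] = 19; x[25] = 6; x[26] = 15; x[27] = 17; x[28] = 6; x[29] = 5; x[30] = 11; x[31] = 14; x[32] = 15.
The sequence repeats with period 30.
(667 - 1) mod 30 = 6, so x[667] = x[7] = 6.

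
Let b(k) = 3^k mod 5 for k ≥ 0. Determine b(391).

We have b(0) = 1, b(1) = 3, b(2) = 4, b(3) = 2, b(4) = 1.
Since b(4) = b(0) = 1, the sequence is periodic with period 4.
So b(391) = b(0 + ((391-0) mod 4)) = b(3) = 2.

2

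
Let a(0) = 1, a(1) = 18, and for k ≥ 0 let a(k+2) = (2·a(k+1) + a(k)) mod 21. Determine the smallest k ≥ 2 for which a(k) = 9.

Listing terms: a(0) = 1,  a(1) = 18,  a(2) = 16,  a(3) = 8,  a(4) = 11,  a(5) = 9,  a(6) = 8,  a(7) = 4,  a(8) = 16,  a(9) = 15,  a(10) = 4,  a(11) = 2,  a(12) = 8,  a(13) = 18,  a(14) = 2,  a(15) = 1,  a(16) = 4,  a(17) = 9,  a(18) = 1,  a(19) = 11,  a(20) = 2,  a(21) = 15,  a(22) = 11,  a(23) = 16,  a(24) = 1,  a(25) = 18.
The sequence repeats with period 24.
The value 9 first appears (with k ≥ 2) at a(5).

5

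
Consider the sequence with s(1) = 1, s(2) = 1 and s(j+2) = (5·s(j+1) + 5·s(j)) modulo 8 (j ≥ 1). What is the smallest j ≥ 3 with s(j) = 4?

6

Computing terms: s(1) = 1; s(2) = 1; s(3) = 2; s(4) = 7; s(5) = 5; s(6) = 4; s(7) = 5; s(8) = 5; s(9) = 2; s(10) = 3; s(11) = 1; s(12) = 4; s(13) = 1; s(14) = 1.
Since (s(13), s(14)) = (s(1), s(2)) = (1, 1) (two consecutive terms determine the rest), the sequence is periodic with period 12.
The value 4 first appears (with j ≥ 3) at s(6).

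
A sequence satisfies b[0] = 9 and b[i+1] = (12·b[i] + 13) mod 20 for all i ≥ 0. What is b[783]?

We have b[0] = 9, b[1] = 1, b[2] = 5, b[3] = 13, b[4] = 9.
The sequence repeats with period 4.
(783 - 0) mod 4 = 3, so b[783] = b[3] = 13.

13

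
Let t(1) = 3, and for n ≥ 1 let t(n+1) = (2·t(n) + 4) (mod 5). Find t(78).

Listing terms: t(1) = 3, t(2) = 0, t(3) = 4, t(4) = 2, t(5) = 3.
Since t(5) = t(1) = 3, the sequence is periodic with period 4.
So t(78) = t(1 + ((78-1) mod 4)) = t(2) = 0.

0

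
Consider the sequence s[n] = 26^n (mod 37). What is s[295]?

26

We have s[1] = 26,  s[2] = 10,  s[3] = 1,  s[4] = 26.
The sequence repeats with period 3.
(295 - 1) mod 3 = 0, so s[295] = s[1] = 26.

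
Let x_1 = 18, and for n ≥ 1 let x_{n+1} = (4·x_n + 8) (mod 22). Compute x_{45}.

We have x_1 = 18; x_2 = 14; x_3 = 20; x_4 = 0; x_5 = 8; x_6 = 18.
Since x_6 = x_1 = 18, the sequence is periodic with period 5.
So x_{45} = x_{1 + ((45-1) mod 5)} = x_5 = 8.

8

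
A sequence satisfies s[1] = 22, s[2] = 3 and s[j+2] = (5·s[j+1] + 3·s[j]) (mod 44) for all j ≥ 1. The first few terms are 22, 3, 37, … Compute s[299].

We have s[1] = 22; s[2] = 3; s[3] = 37; s[4] = 18; s[5] = 25; s[6] = 3; s[7] = 2; s[8] = 19; s[9] = 13; s[10] = 34; s[11] = 33; s[12] = 3; s[13] = 26; s[14] = 7; s[15] = 25; s[16] = 14; s[17] = 13; s[18] = 19; s[19] = 2; s[20] = 23; s[21] = 33; s[22] = 14; s[23] = 37; s[24] = 7; s[25] = 14; s[26] = 3; s[27] = 13; s[28] = 30; s[29] = 13; s[30] = 23; s[31] = 22; s[32] = 3.
Since (s[31], s[32]) = (s[1], s[2]) = (22, 3) (two consecutive terms determine the rest), the sequence is periodic with period 30.
So s[299] = s[1 + ((299-1) mod 30)] = s[29] = 13.

13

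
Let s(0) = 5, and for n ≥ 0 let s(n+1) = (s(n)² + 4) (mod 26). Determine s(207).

s(0) = 5,  s(1) = 3,  s(2) = 13,  s(3) = 17,  s(4) = 7,  s(5) = 1,  s(6) = 5.
The sequence repeats with period 6.
So s(207) = s(0 + ((207-0) mod 6)) = s(3) = 17.

17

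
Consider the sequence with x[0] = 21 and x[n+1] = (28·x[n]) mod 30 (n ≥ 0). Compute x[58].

24

We have x[0] = 21, x[1] = 18, x[2] = 24, x[3] = 12, x[4] = 6, x[5] = 18.
Since x[5] = x[1] = 18, the sequence is eventually periodic: after a pre-period of length 1 it cycles with period 4.
For n ≥ 1, x[n] depends only on (n - 1) mod 4. (58 - 1) mod 4 = 1, so x[58] = x[2] = 24.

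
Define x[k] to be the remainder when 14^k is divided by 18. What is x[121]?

14

We have x[1] = 14,  x[2] = 16,  x[3] = 8,  x[4] = 4,  x[5] = 2,  x[6] = 10,  x[7] = 14.
Since x[7] = x[1] = 14, the sequence is periodic with period 6.
So x[121] = x[1 + ((121-1) mod 6)] = x[1] = 14.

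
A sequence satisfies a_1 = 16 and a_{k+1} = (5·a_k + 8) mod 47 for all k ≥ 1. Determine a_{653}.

1

We have a_1 = 16; a_2 = 41; a_3 = 25; a_4 = 39; a_5 = 15; a_6 = 36; a_7 = 0; a_8 = 8; a_9 = 1; a_{10} = 13; a_{11} = 26; a_{12} = 44; a_{13} = 40; a_{14} = 20; a_{15} = 14; a_{16} = 31; a_{17} = 22; a_{18} = 24; a_{19} = 34; a_{20} = 37; a_{21} = 5; a_{22} = 33; a_{23} = 32; a_{24} = 27; a_{25} = 2; a_{26} = 18; a_{27} = 4; a_{28} = 28; a_{29} = 7; a_{30} = 43; a_{31} = 35; a_{32} = 42; a_{33} = 30; a_{34} = 17; a_{35} = 46; a_{36} = 3; a_{37} = 23; a_{38} = 29; a_{39} = 12; a_{40} = 21; a_{41} = 19; a_{42} = 9; a_{43} = 6; a_{44} = 38; a_{45} = 10; a_{46} = 11; a_{47} = 16.
The sequence repeats with period 46.
So a_{653} = a_{1 + ((653-1) mod 46)} = a_9 = 1.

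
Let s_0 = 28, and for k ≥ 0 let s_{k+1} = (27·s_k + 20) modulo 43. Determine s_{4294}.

Listing terms: s_0 = 28; s_1 = 2; s_2 = 31; s_3 = 40; s_4 = 25; s_5 = 7; s_6 = 37; s_7 = 30; s_8 = 13; s_9 = 27; s_{10} = 18; s_{11} = 33; s_{12} = 8; s_{13} = 21; s_{14} = 28.
Since s_{14} = s_0 = 28, the sequence is periodic with period 14.
(4294 - 0) mod 14 = 10, so s_{4294} = s_{10} = 18.

18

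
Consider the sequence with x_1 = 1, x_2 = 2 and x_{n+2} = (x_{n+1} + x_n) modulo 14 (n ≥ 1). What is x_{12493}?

Computing terms: x_1 = 1, x_2 = 2, x_3 = 3, x_4 = 5, x_5 = 8, x_6 = 13, x_7 = 7, x_8 = 6, x_9 = 13, x_{10} = 5, x_{11} = 4, x_{12} = 9, x_{13} = 13, x_{14} = 8, x_{15} = 7, x_{16} = 1, x_{17} = 8, x_{18} = 9, x_{19} = 3, x_{20} = 12, x_{21} = 1, x_{22} = 13, x_{23} = 0, x_{24} = 13, x_{25} = 13, x_{26} = 12, x_{27} = 11, x_{28} = 9, x_{29} = 6, x_{30} = 1, x_{31} = 7, x_{32} = 8, x_{33} = 1, x_{34} = 9, x_{35} = 10, x_{36} = 5, x_{37} = 1, x_{38} = 6, x_{39} = 7, x_{40} = 13, x_{41} = 6, x_{42} = 5, x_{43} = 11, x_{44} = 2, x_{45} = 13, x_{46} = 1, x_{47} = 0, x_{48} = 1, x_{49} = 1, x_{50} = 2.
The sequence repeats with period 48.
So x_{12493} = x_{1 + ((12493-1) mod 48)} = x_{13} = 13.

13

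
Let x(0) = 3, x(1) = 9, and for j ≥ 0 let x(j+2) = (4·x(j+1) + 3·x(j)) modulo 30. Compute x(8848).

27

x(0) = 3, x(1) = 9, x(2) = 15, x(3) = 27, x(4) = 3, x(5) = 3, x(6) = 21, x(7) = 3, x(8) = 15, x(9) = 9, x(10) = 21, x(11) = 21, x(12) = 27, x(13) = 21, x(14) = 15, x(15) = 3, x(16) = 27, x(17) = 27, x(18) = 9, x(19) = 27, x(20) = 15, x(21) = 21, x(22) = 9, x(23) = 9, x(24) = 3, x(25) = 9.
Since (x(24), x(25)) = (x(0), x(1)) = (3, 9) (two consecutive terms determine the rest), the sequence is periodic with period 24.
(8848 - 0) mod 24 = 16, so x(8848) = x(16) = 27.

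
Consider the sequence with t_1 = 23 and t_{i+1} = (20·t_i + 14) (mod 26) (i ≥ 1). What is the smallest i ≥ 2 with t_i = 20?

We have t_1 = 23, t_2 = 6, t_3 = 4, t_4 = 16, t_5 = 22, t_6 = 12, t_7 = 20, t_8 = 24, t_9 = 0, t_{10} = 14, t_{11} = 8, t_{12} = 18, t_{13} = 10, t_{14} = 6.
Since t_{14} = t_2 = 6, the sequence is eventually periodic: after a pre-period of length 1 it cycles with period 12.
The value 20 first appears (with i ≥ 2) at t_7.

7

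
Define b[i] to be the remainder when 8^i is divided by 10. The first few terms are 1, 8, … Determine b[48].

Listing terms: b[0] = 1, b[1] = 8, b[2] = 4, b[3] = 2, b[4] = 6, b[5] = 8.
Since b[5] = b[1] = 8, the sequence is eventually periodic: after a pre-period of length 1 it cycles with period 4.
For i ≥ 1, b[i] depends only on (i - 1) mod 4. (48 - 1) mod 4 = 3, so b[48] = b[4] = 6.

6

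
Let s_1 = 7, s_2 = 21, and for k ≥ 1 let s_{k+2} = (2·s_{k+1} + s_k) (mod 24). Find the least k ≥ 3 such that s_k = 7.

8

We have s_1 = 7, s_2 = 21, s_3 = 1, s_4 = 23, s_5 = 23, s_6 = 21, s_7 = 17, s_8 = 7, s_9 = 7, s_{10} = 21.
Since (s_9, s_{10}) = (s_1, s_2) = (7, 21) (two consecutive terms determine the rest), the sequence is periodic with period 8.
The value 7 first appears (with k ≥ 3) at s_8.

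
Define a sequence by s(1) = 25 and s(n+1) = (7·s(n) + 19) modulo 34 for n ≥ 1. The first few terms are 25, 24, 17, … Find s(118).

s(1) = 25,  s(2) = 24,  s(3) = 17,  s(4) = 2,  s(5) = 33,  s(6) = 12,  s(7) = 1,  s(8) = 26,  s(9) = 31,  s(10) = 32,  s(11) = 5,  s(12) = 20,  s(13) = 23,  s(14) = 10,  s(15) = 21,  s(16) = 30,  s(17) = 25.
The sequence repeats with period 16.
So s(118) = s(1 + ((118-1) mod 16)) = s(6) = 12.

12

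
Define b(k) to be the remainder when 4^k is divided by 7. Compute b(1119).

Computing terms: b(0) = 1; b(1) = 4; b(2) = 2; b(3) = 1.
The sequence repeats with period 3.
(1119 - 0) mod 3 = 0, so b(1119) = b(0) = 1.

1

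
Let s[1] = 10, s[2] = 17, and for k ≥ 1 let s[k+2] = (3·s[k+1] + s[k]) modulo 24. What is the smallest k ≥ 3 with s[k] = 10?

7

Listing terms: s[1] = 10; s[2] = 17; s[3] = 13; s[4] = 8; s[5] = 13; s[6] = 23; s[7] = 10; s[8] = 5; s[9] = 1; s[10] = 8; s[11] = 1; s[12] = 11; s[13] = 10; s[14] = 17.
Since (s[13], s[14]) = (s[1], s[2]) = (10, 17) (two consecutive terms determine the rest), the sequence is periodic with period 12.
The value 10 first appears (with k ≥ 3) at s[7].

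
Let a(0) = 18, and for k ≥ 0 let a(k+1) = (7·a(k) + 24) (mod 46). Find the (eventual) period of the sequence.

22

We have a(0) = 18,  a(1) = 12,  a(2) = 16,  a(3) = 44,  a(4) = 10,  a(5) = 2,  a(6) = 38,  a(7) = 14,  a(8) = 30,  a(9) = 4,  a(10) = 6,  a(11) = 20,  a(12) = 26,  a(13) = 22,  a(14) = 40,  a(15) = 28,  a(16) = 36,  a(17) = 0,  a(18) = 24,  a(19) = 8,  a(20) = 34,  a(21) = 32,  a(22) = 18.
The sequence repeats with period 22.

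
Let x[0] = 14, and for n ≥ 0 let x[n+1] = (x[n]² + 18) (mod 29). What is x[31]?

11

Computing terms: x[0] = 14, x[1] = 11, x[2] = 23, x[3] = 25, x[4] = 5, x[5] = 14.
Since x[5] = x[0] = 14, the sequence is periodic with period 5.
So x[31] = x[0 + ((31-0) mod 5)] = x[1] = 11.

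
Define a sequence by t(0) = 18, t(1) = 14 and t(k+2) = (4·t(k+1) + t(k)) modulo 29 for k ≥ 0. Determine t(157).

20

Listing terms: t(0) = 18,  t(1) = 14,  t(2) = 16,  t(3) = 20,  t(4) = 9,  t(5) = 27,  t(6) = 1,  t(7) = 2,  t(8) = 9,  t(9) = 9,  t(10) = 16,  t(11) = 15,  t(12) = 18,  t(13) = 0,  t(14) = 18,  t(15) = 14.
The sequence repeats with period 14.
So t(157) = t(0 + ((157-0) mod 14)) = t(3) = 20.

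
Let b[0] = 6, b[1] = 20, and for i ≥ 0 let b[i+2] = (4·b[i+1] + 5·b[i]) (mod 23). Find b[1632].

19

We have b[0] = 6,  b[1] = 20,  b[2] = 18,  b[3] = 11,  b[4] = 19,  b[5] = 16,  b[6] = 21,  b[7] = 3,  b[8] = 2,  b[9] = 0,  b[10] = 10,  b[11] = 17,  b[12] = 3,  b[13] = 5,  b[14] = 12,  b[15] = 4,  b[16] = 7,  b[17] = 2,  b[18] = 20,  b[19] = 21,  b[20] = 0,  b[21] = 13,  b[22] = 6,  b[23] = 20.
The sequence repeats with period 22.
So b[1632] = b[0 + ((1632-0) mod 22)] = b[4] = 19.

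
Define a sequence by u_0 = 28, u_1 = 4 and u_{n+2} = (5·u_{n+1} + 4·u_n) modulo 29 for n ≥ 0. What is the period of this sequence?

21

u_0 = 28, u_1 = 4, u_2 = 16, u_3 = 9, u_4 = 22, u_5 = 1, u_6 = 6, u_7 = 5, u_8 = 20, u_9 = 4, u_{10} = 13, u_{11} = 23, u_{12} = 22, u_{13} = 28, u_{14} = 25, u_{15} = 5, u_{16} = 9, u_{17} = 7, u_{18} = 13, u_{19} = 6, u_{20} = 24, u_{21} = 28, u_{22} = 4.
Since (u_{21}, u_{22}) = (u_0, u_1) = (28, 4) (two consecutive terms determine the rest), the sequence is periodic with period 21.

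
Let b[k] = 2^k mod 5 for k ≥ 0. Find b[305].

Listing terms: b[0] = 1, b[1] = 2, b[2] = 4, b[3] = 3, b[4] = 1.
The sequence repeats with period 4.
So b[305] = b[0 + ((305-0) mod 4)] = b[1] = 2.

2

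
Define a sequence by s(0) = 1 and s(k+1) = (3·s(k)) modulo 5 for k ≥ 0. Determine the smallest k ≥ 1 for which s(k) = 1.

s(0) = 1; s(1) = 3; s(2) = 4; s(3) = 2; s(4) = 1.
The sequence repeats with period 4.
The value 1 next appears (with k ≥ 1) at s(4).

4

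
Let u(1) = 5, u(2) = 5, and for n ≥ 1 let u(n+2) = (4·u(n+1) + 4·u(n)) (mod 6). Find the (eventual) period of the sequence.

Computing terms: u(1) = 5,  u(2) = 5,  u(3) = 4,  u(4) = 0,  u(5) = 4,  u(6) = 4,  u(7) = 2,  u(8) = 0,  u(9) = 2,  u(10) = 2,  u(11) = 4,  u(12) = 0.
Since (u(11), u(12)) = (u(3), u(4)) = (4, 0) (two consecutive terms determine the rest), the sequence is eventually periodic: after a pre-period of length 2 it cycles with period 8.

8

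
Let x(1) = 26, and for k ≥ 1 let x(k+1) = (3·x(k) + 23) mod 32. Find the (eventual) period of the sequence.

Listing terms: x(1) = 26, x(2) = 5, x(3) = 6, x(4) = 9, x(5) = 18, x(6) = 13, x(7) = 30, x(8) = 17, x(9) = 10, x(10) = 21, x(11) = 22, x(12) = 25, x(13) = 2, x(14) = 29, x(15) = 14, x(16) = 1, x(17) = 26.
Since x(17) = x(1) = 26, the sequence is periodic with period 16.

16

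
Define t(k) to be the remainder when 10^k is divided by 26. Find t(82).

t(1) = 10; t(2) = 22; t(3) = 12; t(4) = 16; t(5) = 4; t(6) = 14; t(7) = 10.
The sequence repeats with period 6.
So t(82) = t(1 + ((82-1) mod 6)) = t(4) = 16.

16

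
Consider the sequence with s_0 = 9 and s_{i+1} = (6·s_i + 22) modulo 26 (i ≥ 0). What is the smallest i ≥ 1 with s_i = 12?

5

Listing terms: s_0 = 9, s_1 = 24, s_2 = 10, s_3 = 4, s_4 = 20, s_5 = 12, s_6 = 16, s_7 = 14, s_8 = 2, s_9 = 8, s_{10} = 18, s_{11} = 0, s_{12} = 22, s_{13} = 24.
Since s_{13} = s_1 = 24, the sequence is eventually periodic: after a pre-period of length 1 it cycles with period 12.
The value 12 first appears (with i ≥ 1) at s_5.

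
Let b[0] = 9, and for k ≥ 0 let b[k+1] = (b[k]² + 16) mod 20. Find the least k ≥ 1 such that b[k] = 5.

Listing terms: b[0] = 9; b[1] = 17; b[2] = 5; b[3] = 1; b[4] = 17.
Since b[4] = b[1] = 17, the sequence is eventually periodic: after a pre-period of length 1 it cycles with period 3.
The value 5 first appears (with k ≥ 1) at b[2].

2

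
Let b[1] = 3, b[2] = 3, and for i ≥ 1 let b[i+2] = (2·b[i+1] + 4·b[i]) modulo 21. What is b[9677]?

0

Computing terms: b[1] = 3,  b[2] = 3,  b[3] = 18,  b[4] = 6,  b[5] = 0,  b[6] = 3,  b[7] = 6,  b[8] = 3,  b[9] = 9,  b[10] = 9,  b[11] = 12,  b[12] = 18,  b[13] = 0,  b[14] = 9,  b[15] = 18,  b[16] = 9,  b[17] = 6,  b[18] = 6,  b[19] = 15,  b[20] = 12,  b[21] = 0,  b[22] = 6,  b[23] = 12,  b[24] = 6,  b[25] = 18,  b[26] = 18,  b[27] = 3,  b[28] = 15,  b[29] = 0,  b[30] = 18,  b[31] = 15,  b[32] = 18,  b[33] = 12,  b[34] = 12,  b[35] = 9,  b[36] = 3,  b[37] = 0,  b[38] = 12,  b[39] = 3,  b[40] = 12,  b[41] = 15,  b[42] = 15,  b[43] = 6,  b[44] = 9,  b[45] = 0,  b[46] = 15,  b[47] = 9,  b[48] = 15,  b[49] = 3,  b[50] = 3.
Since (b[49], b[50]) = (b[1], b[2]) = (3, 3) (two consecutive terms determine the rest), the sequence is periodic with period 48.
(9677 - 1) mod 48 = 28, so b[9677] = b[29] = 0.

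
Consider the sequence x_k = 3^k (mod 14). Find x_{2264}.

9

Listing terms: x_0 = 1; x_1 = 3; x_2 = 9; x_3 = 13; x_4 = 11; x_5 = 5; x_6 = 1.
Since x_6 = x_0 = 1, the sequence is periodic with period 6.
(2264 - 0) mod 6 = 2, so x_{2264} = x_2 = 9.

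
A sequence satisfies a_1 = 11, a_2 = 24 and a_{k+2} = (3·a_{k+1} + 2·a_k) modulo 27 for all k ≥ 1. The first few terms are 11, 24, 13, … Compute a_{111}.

Listing terms: a_1 = 11, a_2 = 24, a_3 = 13, a_4 = 6, a_5 = 17, a_6 = 9, a_7 = 7, a_8 = 12, a_9 = 23, a_{10} = 12, a_{11} = 1, a_{12} = 0, a_{13} = 2, a_{14} = 6, a_{15} = 22, a_{16} = 24, a_{17} = 8, a_{18} = 18, a_{19} = 16, a_{20} = 3, a_{21} = 14, a_{22} = 21, a_{23} = 10, a_{24} = 18, a_{25} = 20, a_{26} = 15, a_{27} = 4, a_{28} = 15, a_{29} = 26, a_{30} = 0, a_{31} = 25, a_{32} = 21, a_{33} = 5, a_{34} = 3, a_{35} = 19, a_{36} = 9, a_{37} = 11, a_{38} = 24.
The sequence repeats with period 36.
(111 - 1) mod 36 = 2, so a_{111} = a_3 = 13.

13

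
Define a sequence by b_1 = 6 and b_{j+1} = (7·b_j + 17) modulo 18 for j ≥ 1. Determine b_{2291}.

2

b_1 = 6,  b_2 = 5,  b_3 = 16,  b_4 = 3,  b_5 = 2,  b_6 = 13,  b_7 = 0,  b_8 = 17,  b_9 = 10,  b_{10} = 15,  b_{11} = 14,  b_{12} = 7,  b_{13} = 12,  b_{14} = 11,  b_{15} = 4,  b_{16} = 9,  b_{17} = 8,  b_{18} = 1,  b_{19} = 6.
The sequence repeats with period 18.
(2291 - 1) mod 18 = 4, so b_{2291} = b_5 = 2.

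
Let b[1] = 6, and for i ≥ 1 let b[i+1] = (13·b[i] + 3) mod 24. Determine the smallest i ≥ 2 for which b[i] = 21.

Listing terms: b[1] = 6; b[2] = 9; b[3] = 0; b[4] = 3; b[5] = 18; b[6] = 21; b[7] = 12; b[8] = 15; b[9] = 6.
The sequence repeats with period 8.
The value 21 first appears (with i ≥ 2) at b[6].

6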